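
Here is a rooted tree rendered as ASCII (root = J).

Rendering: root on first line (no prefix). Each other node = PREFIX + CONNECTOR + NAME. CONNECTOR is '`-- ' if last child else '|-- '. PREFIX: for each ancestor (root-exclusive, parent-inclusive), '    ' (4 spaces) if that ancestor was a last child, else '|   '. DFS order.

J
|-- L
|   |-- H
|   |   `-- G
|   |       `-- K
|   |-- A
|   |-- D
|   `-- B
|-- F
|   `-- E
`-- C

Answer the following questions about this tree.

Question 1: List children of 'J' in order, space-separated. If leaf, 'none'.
Node J's children (from adjacency): L, F, C

Answer: L F C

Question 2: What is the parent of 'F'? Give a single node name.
Scan adjacency: F appears as child of J

Answer: J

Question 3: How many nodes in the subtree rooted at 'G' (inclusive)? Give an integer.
Subtree rooted at G contains: G, K
Count = 2

Answer: 2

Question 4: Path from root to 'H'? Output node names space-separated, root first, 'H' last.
Answer: J L H

Derivation:
Walk down from root: J -> L -> H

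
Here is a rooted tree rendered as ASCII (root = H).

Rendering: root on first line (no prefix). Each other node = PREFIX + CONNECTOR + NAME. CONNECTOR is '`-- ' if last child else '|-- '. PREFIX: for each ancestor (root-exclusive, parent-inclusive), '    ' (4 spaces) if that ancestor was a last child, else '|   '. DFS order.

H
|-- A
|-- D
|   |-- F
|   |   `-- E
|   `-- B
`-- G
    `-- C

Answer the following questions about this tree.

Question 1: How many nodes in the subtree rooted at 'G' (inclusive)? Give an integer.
Answer: 2

Derivation:
Subtree rooted at G contains: C, G
Count = 2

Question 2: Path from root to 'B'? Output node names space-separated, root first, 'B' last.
Walk down from root: H -> D -> B

Answer: H D B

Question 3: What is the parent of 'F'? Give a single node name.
Answer: D

Derivation:
Scan adjacency: F appears as child of D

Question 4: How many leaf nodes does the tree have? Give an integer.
Answer: 4

Derivation:
Leaves (nodes with no children): A, B, C, E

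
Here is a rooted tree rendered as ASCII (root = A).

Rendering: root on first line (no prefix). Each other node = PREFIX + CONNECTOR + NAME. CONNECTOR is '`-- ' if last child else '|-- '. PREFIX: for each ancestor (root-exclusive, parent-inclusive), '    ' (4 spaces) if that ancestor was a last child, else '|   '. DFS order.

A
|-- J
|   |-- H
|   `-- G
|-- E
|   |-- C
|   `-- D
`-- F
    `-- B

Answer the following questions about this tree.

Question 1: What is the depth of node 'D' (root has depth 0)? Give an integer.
Path from root to D: A -> E -> D
Depth = number of edges = 2

Answer: 2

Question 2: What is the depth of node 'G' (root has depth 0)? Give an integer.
Path from root to G: A -> J -> G
Depth = number of edges = 2

Answer: 2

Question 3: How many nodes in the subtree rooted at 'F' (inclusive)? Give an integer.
Answer: 2

Derivation:
Subtree rooted at F contains: B, F
Count = 2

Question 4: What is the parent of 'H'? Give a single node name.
Answer: J

Derivation:
Scan adjacency: H appears as child of J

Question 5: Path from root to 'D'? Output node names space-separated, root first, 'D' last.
Answer: A E D

Derivation:
Walk down from root: A -> E -> D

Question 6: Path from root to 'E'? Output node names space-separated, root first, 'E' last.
Answer: A E

Derivation:
Walk down from root: A -> E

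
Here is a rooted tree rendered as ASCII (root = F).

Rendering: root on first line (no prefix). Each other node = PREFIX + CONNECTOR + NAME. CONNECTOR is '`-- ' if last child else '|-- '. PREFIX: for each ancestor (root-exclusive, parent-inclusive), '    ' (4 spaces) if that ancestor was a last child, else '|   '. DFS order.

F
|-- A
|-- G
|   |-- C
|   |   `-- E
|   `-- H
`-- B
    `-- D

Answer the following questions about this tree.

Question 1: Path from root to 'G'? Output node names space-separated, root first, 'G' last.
Answer: F G

Derivation:
Walk down from root: F -> G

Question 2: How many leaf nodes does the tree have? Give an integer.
Answer: 4

Derivation:
Leaves (nodes with no children): A, D, E, H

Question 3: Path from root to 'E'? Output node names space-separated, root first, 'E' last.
Walk down from root: F -> G -> C -> E

Answer: F G C E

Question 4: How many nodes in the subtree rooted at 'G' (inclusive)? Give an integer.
Subtree rooted at G contains: C, E, G, H
Count = 4

Answer: 4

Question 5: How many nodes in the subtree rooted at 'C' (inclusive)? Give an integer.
Answer: 2

Derivation:
Subtree rooted at C contains: C, E
Count = 2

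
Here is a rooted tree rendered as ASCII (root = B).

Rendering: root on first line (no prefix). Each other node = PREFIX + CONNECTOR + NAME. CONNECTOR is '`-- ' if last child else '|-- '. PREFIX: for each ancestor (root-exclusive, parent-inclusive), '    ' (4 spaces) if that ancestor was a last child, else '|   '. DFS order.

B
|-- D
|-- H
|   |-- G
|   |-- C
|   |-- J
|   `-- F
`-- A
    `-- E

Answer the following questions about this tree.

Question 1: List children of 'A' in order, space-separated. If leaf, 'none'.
Node A's children (from adjacency): E

Answer: E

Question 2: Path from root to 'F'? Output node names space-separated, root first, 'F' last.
Walk down from root: B -> H -> F

Answer: B H F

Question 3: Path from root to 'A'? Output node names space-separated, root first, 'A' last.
Answer: B A

Derivation:
Walk down from root: B -> A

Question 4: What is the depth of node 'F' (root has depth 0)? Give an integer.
Answer: 2

Derivation:
Path from root to F: B -> H -> F
Depth = number of edges = 2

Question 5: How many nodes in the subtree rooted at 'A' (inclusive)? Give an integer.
Answer: 2

Derivation:
Subtree rooted at A contains: A, E
Count = 2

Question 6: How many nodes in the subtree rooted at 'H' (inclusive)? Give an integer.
Subtree rooted at H contains: C, F, G, H, J
Count = 5

Answer: 5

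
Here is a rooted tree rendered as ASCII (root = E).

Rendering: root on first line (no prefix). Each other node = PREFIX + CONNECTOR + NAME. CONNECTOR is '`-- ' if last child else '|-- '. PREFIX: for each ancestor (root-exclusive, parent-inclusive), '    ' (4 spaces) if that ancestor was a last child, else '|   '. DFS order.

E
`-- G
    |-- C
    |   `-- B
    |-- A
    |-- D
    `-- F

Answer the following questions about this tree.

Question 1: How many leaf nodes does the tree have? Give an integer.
Answer: 4

Derivation:
Leaves (nodes with no children): A, B, D, F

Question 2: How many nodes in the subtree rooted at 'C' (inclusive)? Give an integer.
Subtree rooted at C contains: B, C
Count = 2

Answer: 2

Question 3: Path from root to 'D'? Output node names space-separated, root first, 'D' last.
Walk down from root: E -> G -> D

Answer: E G D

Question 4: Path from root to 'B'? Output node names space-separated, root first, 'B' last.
Answer: E G C B

Derivation:
Walk down from root: E -> G -> C -> B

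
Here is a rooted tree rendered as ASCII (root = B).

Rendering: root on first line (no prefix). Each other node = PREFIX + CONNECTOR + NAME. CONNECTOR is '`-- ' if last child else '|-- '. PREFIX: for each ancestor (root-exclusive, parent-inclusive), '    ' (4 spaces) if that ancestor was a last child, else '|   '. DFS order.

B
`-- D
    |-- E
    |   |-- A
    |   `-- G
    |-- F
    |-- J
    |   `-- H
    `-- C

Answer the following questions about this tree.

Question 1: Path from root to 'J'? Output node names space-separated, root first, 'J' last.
Walk down from root: B -> D -> J

Answer: B D J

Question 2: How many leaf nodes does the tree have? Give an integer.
Leaves (nodes with no children): A, C, F, G, H

Answer: 5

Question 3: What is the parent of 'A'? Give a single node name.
Scan adjacency: A appears as child of E

Answer: E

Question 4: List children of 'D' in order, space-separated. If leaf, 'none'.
Answer: E F J C

Derivation:
Node D's children (from adjacency): E, F, J, C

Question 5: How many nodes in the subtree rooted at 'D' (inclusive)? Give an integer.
Answer: 8

Derivation:
Subtree rooted at D contains: A, C, D, E, F, G, H, J
Count = 8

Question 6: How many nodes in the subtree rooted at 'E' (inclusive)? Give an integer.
Subtree rooted at E contains: A, E, G
Count = 3

Answer: 3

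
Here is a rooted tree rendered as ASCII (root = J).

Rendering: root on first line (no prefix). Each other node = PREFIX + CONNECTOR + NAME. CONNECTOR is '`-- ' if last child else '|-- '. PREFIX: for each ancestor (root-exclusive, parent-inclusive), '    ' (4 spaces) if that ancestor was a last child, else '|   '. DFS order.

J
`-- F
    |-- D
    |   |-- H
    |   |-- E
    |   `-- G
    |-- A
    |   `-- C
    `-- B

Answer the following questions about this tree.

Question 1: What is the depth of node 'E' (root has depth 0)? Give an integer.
Path from root to E: J -> F -> D -> E
Depth = number of edges = 3

Answer: 3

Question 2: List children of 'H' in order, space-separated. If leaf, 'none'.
Answer: none

Derivation:
Node H's children (from adjacency): (leaf)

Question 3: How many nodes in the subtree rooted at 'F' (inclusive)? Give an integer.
Subtree rooted at F contains: A, B, C, D, E, F, G, H
Count = 8

Answer: 8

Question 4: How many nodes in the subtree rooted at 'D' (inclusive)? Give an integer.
Subtree rooted at D contains: D, E, G, H
Count = 4

Answer: 4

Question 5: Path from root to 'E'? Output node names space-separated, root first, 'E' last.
Walk down from root: J -> F -> D -> E

Answer: J F D E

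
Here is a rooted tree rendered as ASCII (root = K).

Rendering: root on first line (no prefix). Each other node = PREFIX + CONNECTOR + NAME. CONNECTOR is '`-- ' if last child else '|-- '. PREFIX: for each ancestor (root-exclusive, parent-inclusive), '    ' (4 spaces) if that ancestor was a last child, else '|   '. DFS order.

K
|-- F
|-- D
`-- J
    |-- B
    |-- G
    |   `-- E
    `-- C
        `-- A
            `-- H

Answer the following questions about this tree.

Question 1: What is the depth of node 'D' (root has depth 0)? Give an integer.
Path from root to D: K -> D
Depth = number of edges = 1

Answer: 1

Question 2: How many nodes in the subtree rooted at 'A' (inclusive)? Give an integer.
Answer: 2

Derivation:
Subtree rooted at A contains: A, H
Count = 2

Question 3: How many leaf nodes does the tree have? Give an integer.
Answer: 5

Derivation:
Leaves (nodes with no children): B, D, E, F, H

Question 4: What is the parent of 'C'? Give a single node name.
Scan adjacency: C appears as child of J

Answer: J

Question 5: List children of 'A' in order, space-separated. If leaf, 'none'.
Answer: H

Derivation:
Node A's children (from adjacency): H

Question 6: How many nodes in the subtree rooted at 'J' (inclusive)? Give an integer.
Subtree rooted at J contains: A, B, C, E, G, H, J
Count = 7

Answer: 7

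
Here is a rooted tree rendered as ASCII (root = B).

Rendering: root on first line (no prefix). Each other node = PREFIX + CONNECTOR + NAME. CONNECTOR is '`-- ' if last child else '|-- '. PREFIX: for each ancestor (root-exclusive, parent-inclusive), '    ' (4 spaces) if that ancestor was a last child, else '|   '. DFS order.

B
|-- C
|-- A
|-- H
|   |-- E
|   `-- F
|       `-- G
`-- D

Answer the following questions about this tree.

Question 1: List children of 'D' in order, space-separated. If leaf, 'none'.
Node D's children (from adjacency): (leaf)

Answer: none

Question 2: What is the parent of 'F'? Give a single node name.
Answer: H

Derivation:
Scan adjacency: F appears as child of H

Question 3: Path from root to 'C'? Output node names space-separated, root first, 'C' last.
Walk down from root: B -> C

Answer: B C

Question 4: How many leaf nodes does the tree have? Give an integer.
Answer: 5

Derivation:
Leaves (nodes with no children): A, C, D, E, G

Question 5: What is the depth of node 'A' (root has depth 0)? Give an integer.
Path from root to A: B -> A
Depth = number of edges = 1

Answer: 1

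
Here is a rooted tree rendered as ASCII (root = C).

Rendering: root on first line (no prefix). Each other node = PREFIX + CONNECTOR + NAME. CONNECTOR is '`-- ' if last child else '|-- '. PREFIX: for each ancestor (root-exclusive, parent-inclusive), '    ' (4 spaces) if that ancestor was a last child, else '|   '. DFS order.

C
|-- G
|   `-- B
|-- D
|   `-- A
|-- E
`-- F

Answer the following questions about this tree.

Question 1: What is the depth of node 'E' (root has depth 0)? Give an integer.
Answer: 1

Derivation:
Path from root to E: C -> E
Depth = number of edges = 1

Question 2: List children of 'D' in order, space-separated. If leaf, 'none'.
Node D's children (from adjacency): A

Answer: A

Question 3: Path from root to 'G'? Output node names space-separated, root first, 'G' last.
Walk down from root: C -> G

Answer: C G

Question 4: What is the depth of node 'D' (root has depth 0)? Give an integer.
Path from root to D: C -> D
Depth = number of edges = 1

Answer: 1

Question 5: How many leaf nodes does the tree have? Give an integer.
Answer: 4

Derivation:
Leaves (nodes with no children): A, B, E, F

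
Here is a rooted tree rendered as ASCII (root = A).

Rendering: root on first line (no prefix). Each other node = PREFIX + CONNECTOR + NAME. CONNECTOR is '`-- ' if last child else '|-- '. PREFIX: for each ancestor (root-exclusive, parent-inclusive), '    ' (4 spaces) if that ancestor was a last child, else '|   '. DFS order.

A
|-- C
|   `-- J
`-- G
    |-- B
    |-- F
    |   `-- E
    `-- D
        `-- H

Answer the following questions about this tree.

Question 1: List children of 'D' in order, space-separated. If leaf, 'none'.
Answer: H

Derivation:
Node D's children (from adjacency): H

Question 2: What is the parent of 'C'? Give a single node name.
Scan adjacency: C appears as child of A

Answer: A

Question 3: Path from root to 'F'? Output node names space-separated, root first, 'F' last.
Walk down from root: A -> G -> F

Answer: A G F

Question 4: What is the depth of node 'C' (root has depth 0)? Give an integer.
Path from root to C: A -> C
Depth = number of edges = 1

Answer: 1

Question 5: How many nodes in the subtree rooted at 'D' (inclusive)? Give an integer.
Subtree rooted at D contains: D, H
Count = 2

Answer: 2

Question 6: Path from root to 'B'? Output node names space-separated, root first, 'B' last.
Walk down from root: A -> G -> B

Answer: A G B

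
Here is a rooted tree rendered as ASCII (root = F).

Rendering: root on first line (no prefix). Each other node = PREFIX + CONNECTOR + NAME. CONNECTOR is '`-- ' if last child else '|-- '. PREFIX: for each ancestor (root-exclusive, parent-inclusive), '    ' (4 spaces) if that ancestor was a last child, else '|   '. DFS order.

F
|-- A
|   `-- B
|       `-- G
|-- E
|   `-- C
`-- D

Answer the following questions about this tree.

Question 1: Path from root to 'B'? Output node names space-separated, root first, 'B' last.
Answer: F A B

Derivation:
Walk down from root: F -> A -> B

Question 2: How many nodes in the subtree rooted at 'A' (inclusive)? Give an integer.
Answer: 3

Derivation:
Subtree rooted at A contains: A, B, G
Count = 3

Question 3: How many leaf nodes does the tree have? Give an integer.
Answer: 3

Derivation:
Leaves (nodes with no children): C, D, G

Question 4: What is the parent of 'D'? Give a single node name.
Answer: F

Derivation:
Scan adjacency: D appears as child of F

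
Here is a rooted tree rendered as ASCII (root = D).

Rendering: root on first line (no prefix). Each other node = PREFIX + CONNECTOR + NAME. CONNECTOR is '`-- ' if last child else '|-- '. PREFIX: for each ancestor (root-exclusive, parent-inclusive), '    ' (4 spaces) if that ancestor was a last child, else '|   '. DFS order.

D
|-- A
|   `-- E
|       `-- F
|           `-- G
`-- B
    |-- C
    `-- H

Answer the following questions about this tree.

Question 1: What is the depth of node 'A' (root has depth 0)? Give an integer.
Answer: 1

Derivation:
Path from root to A: D -> A
Depth = number of edges = 1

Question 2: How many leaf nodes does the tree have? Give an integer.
Leaves (nodes with no children): C, G, H

Answer: 3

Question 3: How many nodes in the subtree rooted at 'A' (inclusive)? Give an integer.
Subtree rooted at A contains: A, E, F, G
Count = 4

Answer: 4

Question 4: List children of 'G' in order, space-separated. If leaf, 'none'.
Answer: none

Derivation:
Node G's children (from adjacency): (leaf)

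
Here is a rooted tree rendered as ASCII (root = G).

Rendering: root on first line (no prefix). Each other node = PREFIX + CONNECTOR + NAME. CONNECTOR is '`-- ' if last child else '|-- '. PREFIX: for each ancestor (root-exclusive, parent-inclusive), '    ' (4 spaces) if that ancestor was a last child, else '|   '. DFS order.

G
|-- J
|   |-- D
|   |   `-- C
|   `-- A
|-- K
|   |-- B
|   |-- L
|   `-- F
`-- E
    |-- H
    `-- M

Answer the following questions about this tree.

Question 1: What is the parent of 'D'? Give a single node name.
Scan adjacency: D appears as child of J

Answer: J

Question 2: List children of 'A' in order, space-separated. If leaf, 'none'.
Answer: none

Derivation:
Node A's children (from adjacency): (leaf)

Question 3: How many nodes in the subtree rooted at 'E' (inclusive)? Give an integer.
Subtree rooted at E contains: E, H, M
Count = 3

Answer: 3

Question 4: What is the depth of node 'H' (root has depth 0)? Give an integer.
Path from root to H: G -> E -> H
Depth = number of edges = 2

Answer: 2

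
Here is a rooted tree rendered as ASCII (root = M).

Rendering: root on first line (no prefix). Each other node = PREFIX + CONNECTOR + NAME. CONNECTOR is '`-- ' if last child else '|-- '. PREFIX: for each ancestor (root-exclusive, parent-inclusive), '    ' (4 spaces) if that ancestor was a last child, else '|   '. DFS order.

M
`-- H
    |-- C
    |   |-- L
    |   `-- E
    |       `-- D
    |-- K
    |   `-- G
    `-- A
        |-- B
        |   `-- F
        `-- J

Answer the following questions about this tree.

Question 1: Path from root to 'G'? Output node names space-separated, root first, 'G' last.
Walk down from root: M -> H -> K -> G

Answer: M H K G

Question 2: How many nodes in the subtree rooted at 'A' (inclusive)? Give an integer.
Answer: 4

Derivation:
Subtree rooted at A contains: A, B, F, J
Count = 4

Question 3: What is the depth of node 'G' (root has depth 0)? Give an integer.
Path from root to G: M -> H -> K -> G
Depth = number of edges = 3

Answer: 3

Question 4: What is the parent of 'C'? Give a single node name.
Answer: H

Derivation:
Scan adjacency: C appears as child of H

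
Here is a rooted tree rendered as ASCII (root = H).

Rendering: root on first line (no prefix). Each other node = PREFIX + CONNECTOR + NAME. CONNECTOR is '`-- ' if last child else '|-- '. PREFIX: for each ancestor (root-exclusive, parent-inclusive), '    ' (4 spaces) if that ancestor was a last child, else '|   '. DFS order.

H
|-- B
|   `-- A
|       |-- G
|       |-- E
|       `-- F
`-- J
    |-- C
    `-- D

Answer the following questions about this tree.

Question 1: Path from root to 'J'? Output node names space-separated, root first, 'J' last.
Answer: H J

Derivation:
Walk down from root: H -> J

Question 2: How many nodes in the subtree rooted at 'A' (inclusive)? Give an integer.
Subtree rooted at A contains: A, E, F, G
Count = 4

Answer: 4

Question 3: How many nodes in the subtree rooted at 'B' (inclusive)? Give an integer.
Answer: 5

Derivation:
Subtree rooted at B contains: A, B, E, F, G
Count = 5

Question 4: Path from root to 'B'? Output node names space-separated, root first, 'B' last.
Walk down from root: H -> B

Answer: H B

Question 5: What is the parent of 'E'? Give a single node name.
Answer: A

Derivation:
Scan adjacency: E appears as child of A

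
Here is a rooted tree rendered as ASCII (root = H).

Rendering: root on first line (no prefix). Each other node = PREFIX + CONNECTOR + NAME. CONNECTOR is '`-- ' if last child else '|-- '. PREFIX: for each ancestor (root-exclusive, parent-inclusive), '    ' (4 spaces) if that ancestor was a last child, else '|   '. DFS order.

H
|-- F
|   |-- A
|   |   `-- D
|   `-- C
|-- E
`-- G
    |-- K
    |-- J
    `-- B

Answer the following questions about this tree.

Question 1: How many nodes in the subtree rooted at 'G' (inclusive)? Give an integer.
Answer: 4

Derivation:
Subtree rooted at G contains: B, G, J, K
Count = 4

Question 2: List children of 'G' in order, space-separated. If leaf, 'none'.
Node G's children (from adjacency): K, J, B

Answer: K J B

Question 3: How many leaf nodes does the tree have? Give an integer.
Leaves (nodes with no children): B, C, D, E, J, K

Answer: 6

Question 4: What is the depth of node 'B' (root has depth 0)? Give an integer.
Path from root to B: H -> G -> B
Depth = number of edges = 2

Answer: 2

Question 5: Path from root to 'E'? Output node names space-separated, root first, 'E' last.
Walk down from root: H -> E

Answer: H E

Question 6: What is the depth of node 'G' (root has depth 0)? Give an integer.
Path from root to G: H -> G
Depth = number of edges = 1

Answer: 1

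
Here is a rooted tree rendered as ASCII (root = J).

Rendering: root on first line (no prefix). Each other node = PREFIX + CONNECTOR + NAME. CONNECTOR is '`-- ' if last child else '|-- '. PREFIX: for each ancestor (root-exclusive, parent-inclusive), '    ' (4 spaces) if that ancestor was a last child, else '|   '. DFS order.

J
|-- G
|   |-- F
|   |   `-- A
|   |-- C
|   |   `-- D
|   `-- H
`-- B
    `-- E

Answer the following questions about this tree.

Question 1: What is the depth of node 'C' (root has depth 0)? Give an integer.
Answer: 2

Derivation:
Path from root to C: J -> G -> C
Depth = number of edges = 2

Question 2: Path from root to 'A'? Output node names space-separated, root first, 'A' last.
Walk down from root: J -> G -> F -> A

Answer: J G F A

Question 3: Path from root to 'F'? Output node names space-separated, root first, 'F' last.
Walk down from root: J -> G -> F

Answer: J G F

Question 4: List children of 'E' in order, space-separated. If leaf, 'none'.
Answer: none

Derivation:
Node E's children (from adjacency): (leaf)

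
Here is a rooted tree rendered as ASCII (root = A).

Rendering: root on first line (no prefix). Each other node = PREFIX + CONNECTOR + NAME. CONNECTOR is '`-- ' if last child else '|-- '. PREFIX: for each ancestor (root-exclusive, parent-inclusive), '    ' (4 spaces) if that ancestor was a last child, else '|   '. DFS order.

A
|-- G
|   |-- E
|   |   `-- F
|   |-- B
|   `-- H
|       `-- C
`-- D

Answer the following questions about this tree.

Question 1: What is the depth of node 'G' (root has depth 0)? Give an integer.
Answer: 1

Derivation:
Path from root to G: A -> G
Depth = number of edges = 1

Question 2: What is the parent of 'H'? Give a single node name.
Answer: G

Derivation:
Scan adjacency: H appears as child of G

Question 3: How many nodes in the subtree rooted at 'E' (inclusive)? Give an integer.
Answer: 2

Derivation:
Subtree rooted at E contains: E, F
Count = 2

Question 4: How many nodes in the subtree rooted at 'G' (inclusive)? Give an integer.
Answer: 6

Derivation:
Subtree rooted at G contains: B, C, E, F, G, H
Count = 6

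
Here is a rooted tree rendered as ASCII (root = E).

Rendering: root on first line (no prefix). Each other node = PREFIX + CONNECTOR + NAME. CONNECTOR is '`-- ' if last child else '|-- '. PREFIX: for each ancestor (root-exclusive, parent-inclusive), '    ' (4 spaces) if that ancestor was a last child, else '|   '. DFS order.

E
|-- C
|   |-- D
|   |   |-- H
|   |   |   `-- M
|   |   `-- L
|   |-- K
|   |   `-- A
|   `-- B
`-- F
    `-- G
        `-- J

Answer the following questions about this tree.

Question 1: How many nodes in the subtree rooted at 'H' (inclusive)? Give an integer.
Answer: 2

Derivation:
Subtree rooted at H contains: H, M
Count = 2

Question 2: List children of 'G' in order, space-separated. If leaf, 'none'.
Answer: J

Derivation:
Node G's children (from adjacency): J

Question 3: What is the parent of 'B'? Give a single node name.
Answer: C

Derivation:
Scan adjacency: B appears as child of C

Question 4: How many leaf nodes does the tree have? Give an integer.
Leaves (nodes with no children): A, B, J, L, M

Answer: 5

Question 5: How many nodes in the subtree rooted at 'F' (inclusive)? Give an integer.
Answer: 3

Derivation:
Subtree rooted at F contains: F, G, J
Count = 3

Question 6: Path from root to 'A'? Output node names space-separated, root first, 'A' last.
Answer: E C K A

Derivation:
Walk down from root: E -> C -> K -> A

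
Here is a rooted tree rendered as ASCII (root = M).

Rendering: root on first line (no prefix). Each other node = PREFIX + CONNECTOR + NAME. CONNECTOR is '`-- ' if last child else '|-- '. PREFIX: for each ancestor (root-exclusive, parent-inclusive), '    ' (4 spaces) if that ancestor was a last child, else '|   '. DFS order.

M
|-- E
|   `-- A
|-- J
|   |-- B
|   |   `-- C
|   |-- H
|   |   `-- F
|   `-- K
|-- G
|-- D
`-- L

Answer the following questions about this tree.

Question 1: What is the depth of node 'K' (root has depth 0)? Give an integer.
Answer: 2

Derivation:
Path from root to K: M -> J -> K
Depth = number of edges = 2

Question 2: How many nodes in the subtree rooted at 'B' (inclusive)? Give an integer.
Answer: 2

Derivation:
Subtree rooted at B contains: B, C
Count = 2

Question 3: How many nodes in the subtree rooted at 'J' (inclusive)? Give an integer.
Subtree rooted at J contains: B, C, F, H, J, K
Count = 6

Answer: 6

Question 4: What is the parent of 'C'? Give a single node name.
Scan adjacency: C appears as child of B

Answer: B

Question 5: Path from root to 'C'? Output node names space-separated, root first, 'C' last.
Answer: M J B C

Derivation:
Walk down from root: M -> J -> B -> C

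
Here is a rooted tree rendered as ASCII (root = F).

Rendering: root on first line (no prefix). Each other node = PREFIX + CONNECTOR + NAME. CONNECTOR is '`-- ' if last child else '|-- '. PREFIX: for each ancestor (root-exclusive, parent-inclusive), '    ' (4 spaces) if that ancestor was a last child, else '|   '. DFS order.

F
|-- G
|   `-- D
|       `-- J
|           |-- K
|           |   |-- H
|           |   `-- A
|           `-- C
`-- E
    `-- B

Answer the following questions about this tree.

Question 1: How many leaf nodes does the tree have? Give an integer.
Leaves (nodes with no children): A, B, C, H

Answer: 4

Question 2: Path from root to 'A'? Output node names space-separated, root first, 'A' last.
Walk down from root: F -> G -> D -> J -> K -> A

Answer: F G D J K A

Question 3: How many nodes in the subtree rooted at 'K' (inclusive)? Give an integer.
Answer: 3

Derivation:
Subtree rooted at K contains: A, H, K
Count = 3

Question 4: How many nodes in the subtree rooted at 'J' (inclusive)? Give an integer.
Answer: 5

Derivation:
Subtree rooted at J contains: A, C, H, J, K
Count = 5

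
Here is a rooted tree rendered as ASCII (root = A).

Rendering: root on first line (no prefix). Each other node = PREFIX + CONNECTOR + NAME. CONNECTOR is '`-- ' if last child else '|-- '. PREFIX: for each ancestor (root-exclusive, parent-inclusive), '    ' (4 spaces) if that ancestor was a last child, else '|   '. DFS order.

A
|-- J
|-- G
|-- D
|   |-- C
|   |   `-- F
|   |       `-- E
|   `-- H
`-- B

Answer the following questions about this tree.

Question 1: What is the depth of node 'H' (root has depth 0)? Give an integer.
Path from root to H: A -> D -> H
Depth = number of edges = 2

Answer: 2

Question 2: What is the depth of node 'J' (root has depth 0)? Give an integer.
Path from root to J: A -> J
Depth = number of edges = 1

Answer: 1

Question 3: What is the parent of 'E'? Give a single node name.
Answer: F

Derivation:
Scan adjacency: E appears as child of F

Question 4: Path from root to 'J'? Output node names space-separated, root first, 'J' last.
Answer: A J

Derivation:
Walk down from root: A -> J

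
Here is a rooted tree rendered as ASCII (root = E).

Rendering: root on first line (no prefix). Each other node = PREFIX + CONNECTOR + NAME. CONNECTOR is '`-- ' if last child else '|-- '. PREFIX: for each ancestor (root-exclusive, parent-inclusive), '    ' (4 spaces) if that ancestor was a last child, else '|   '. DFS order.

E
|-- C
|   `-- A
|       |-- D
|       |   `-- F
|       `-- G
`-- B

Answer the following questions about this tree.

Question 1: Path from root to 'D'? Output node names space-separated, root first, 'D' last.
Answer: E C A D

Derivation:
Walk down from root: E -> C -> A -> D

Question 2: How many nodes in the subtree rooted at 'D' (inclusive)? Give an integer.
Answer: 2

Derivation:
Subtree rooted at D contains: D, F
Count = 2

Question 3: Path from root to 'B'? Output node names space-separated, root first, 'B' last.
Answer: E B

Derivation:
Walk down from root: E -> B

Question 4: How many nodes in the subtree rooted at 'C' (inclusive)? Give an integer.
Subtree rooted at C contains: A, C, D, F, G
Count = 5

Answer: 5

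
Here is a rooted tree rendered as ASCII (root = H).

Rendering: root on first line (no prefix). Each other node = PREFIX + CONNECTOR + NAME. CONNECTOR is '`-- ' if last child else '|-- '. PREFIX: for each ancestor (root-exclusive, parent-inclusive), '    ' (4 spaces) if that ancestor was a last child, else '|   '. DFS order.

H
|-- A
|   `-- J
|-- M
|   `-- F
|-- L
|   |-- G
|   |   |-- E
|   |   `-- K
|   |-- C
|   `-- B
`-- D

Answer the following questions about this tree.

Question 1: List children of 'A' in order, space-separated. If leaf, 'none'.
Node A's children (from adjacency): J

Answer: J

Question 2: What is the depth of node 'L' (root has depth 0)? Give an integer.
Answer: 1

Derivation:
Path from root to L: H -> L
Depth = number of edges = 1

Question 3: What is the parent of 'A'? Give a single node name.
Answer: H

Derivation:
Scan adjacency: A appears as child of H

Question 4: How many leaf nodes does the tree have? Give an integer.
Answer: 7

Derivation:
Leaves (nodes with no children): B, C, D, E, F, J, K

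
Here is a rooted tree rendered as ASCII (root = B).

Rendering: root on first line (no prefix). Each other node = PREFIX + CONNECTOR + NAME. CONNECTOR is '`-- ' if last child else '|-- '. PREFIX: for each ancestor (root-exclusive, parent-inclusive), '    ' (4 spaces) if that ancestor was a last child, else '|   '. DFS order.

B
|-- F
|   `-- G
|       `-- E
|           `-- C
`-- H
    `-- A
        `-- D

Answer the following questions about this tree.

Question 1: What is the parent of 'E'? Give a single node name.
Answer: G

Derivation:
Scan adjacency: E appears as child of G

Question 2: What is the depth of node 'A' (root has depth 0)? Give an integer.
Path from root to A: B -> H -> A
Depth = number of edges = 2

Answer: 2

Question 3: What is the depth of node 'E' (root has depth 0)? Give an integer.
Path from root to E: B -> F -> G -> E
Depth = number of edges = 3

Answer: 3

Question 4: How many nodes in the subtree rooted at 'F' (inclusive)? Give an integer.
Answer: 4

Derivation:
Subtree rooted at F contains: C, E, F, G
Count = 4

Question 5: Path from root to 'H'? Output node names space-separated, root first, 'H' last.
Walk down from root: B -> H

Answer: B H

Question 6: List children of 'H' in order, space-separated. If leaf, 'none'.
Answer: A

Derivation:
Node H's children (from adjacency): A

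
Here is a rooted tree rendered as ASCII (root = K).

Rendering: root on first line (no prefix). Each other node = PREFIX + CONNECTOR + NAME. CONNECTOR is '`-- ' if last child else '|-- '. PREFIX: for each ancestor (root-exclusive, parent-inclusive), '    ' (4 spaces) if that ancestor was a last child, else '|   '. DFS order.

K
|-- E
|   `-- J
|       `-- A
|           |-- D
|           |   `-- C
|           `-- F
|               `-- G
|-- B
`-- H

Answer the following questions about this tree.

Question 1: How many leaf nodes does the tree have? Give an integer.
Leaves (nodes with no children): B, C, G, H

Answer: 4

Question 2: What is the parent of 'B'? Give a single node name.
Answer: K

Derivation:
Scan adjacency: B appears as child of K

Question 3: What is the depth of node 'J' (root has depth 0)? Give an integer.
Path from root to J: K -> E -> J
Depth = number of edges = 2

Answer: 2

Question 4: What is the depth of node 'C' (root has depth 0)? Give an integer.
Answer: 5

Derivation:
Path from root to C: K -> E -> J -> A -> D -> C
Depth = number of edges = 5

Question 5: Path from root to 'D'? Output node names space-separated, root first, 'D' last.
Walk down from root: K -> E -> J -> A -> D

Answer: K E J A D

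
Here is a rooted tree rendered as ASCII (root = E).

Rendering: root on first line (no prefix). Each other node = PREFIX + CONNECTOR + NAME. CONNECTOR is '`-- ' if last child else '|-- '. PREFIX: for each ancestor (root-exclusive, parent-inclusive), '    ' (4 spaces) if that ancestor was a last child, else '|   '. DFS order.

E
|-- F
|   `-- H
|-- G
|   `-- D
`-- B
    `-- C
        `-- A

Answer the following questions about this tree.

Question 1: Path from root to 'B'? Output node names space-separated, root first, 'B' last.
Walk down from root: E -> B

Answer: E B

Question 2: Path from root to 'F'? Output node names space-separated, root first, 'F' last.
Answer: E F

Derivation:
Walk down from root: E -> F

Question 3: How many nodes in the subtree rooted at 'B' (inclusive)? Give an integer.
Answer: 3

Derivation:
Subtree rooted at B contains: A, B, C
Count = 3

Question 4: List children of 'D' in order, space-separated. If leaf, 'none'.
Answer: none

Derivation:
Node D's children (from adjacency): (leaf)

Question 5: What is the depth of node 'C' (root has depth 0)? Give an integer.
Path from root to C: E -> B -> C
Depth = number of edges = 2

Answer: 2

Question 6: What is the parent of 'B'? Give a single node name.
Scan adjacency: B appears as child of E

Answer: E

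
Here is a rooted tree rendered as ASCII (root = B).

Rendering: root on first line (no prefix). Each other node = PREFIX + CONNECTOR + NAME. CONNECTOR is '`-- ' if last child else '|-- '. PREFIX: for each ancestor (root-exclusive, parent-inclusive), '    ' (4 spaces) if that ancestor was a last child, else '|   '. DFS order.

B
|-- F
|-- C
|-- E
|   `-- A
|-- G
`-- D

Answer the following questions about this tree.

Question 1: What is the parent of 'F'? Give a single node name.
Scan adjacency: F appears as child of B

Answer: B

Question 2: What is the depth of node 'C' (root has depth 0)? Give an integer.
Path from root to C: B -> C
Depth = number of edges = 1

Answer: 1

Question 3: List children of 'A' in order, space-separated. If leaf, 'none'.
Answer: none

Derivation:
Node A's children (from adjacency): (leaf)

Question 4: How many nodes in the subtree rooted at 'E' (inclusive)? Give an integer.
Answer: 2

Derivation:
Subtree rooted at E contains: A, E
Count = 2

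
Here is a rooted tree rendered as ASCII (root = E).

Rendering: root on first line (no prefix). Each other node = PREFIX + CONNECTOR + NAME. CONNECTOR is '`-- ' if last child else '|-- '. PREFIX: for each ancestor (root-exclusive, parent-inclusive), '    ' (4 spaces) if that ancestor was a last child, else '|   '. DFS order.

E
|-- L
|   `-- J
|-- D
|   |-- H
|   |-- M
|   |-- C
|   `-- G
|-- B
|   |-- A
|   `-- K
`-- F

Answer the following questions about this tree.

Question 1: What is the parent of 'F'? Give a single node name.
Scan adjacency: F appears as child of E

Answer: E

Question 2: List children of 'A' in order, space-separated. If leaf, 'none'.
Answer: none

Derivation:
Node A's children (from adjacency): (leaf)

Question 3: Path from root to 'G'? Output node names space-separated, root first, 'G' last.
Walk down from root: E -> D -> G

Answer: E D G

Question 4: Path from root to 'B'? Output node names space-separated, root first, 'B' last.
Answer: E B

Derivation:
Walk down from root: E -> B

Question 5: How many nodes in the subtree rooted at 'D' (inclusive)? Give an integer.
Subtree rooted at D contains: C, D, G, H, M
Count = 5

Answer: 5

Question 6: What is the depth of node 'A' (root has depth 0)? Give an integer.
Answer: 2

Derivation:
Path from root to A: E -> B -> A
Depth = number of edges = 2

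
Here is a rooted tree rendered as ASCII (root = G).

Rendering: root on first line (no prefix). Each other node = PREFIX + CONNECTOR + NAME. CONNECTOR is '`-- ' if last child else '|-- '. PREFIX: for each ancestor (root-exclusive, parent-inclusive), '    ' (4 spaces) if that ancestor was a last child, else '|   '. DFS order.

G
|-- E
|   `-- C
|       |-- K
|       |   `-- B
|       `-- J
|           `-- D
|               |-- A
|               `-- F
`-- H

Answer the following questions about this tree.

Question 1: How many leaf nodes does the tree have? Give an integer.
Answer: 4

Derivation:
Leaves (nodes with no children): A, B, F, H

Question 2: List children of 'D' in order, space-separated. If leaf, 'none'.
Node D's children (from adjacency): A, F

Answer: A F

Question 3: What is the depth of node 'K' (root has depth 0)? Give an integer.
Path from root to K: G -> E -> C -> K
Depth = number of edges = 3

Answer: 3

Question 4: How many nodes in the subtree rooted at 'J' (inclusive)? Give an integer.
Subtree rooted at J contains: A, D, F, J
Count = 4

Answer: 4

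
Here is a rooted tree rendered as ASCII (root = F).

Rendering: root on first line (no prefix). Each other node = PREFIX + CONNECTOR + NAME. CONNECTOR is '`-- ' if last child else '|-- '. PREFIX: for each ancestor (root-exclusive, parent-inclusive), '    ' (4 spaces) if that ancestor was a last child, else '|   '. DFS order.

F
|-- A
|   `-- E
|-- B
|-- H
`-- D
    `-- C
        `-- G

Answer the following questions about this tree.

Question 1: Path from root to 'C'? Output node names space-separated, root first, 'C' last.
Answer: F D C

Derivation:
Walk down from root: F -> D -> C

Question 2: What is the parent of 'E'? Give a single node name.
Answer: A

Derivation:
Scan adjacency: E appears as child of A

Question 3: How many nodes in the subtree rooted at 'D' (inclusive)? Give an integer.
Subtree rooted at D contains: C, D, G
Count = 3

Answer: 3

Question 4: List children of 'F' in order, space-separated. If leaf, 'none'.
Node F's children (from adjacency): A, B, H, D

Answer: A B H D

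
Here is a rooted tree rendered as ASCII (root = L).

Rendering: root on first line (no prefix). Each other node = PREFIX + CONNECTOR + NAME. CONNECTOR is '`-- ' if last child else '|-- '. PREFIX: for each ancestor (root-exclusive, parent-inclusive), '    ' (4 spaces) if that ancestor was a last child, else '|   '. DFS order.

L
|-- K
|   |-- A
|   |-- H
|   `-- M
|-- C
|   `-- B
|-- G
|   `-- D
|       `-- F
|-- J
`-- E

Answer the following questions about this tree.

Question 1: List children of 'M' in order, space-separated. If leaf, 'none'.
Node M's children (from adjacency): (leaf)

Answer: none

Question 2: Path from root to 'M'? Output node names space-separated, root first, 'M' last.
Answer: L K M

Derivation:
Walk down from root: L -> K -> M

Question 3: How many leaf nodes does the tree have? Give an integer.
Answer: 7

Derivation:
Leaves (nodes with no children): A, B, E, F, H, J, M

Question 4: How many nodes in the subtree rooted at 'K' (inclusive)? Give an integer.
Answer: 4

Derivation:
Subtree rooted at K contains: A, H, K, M
Count = 4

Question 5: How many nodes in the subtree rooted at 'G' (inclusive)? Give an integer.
Subtree rooted at G contains: D, F, G
Count = 3

Answer: 3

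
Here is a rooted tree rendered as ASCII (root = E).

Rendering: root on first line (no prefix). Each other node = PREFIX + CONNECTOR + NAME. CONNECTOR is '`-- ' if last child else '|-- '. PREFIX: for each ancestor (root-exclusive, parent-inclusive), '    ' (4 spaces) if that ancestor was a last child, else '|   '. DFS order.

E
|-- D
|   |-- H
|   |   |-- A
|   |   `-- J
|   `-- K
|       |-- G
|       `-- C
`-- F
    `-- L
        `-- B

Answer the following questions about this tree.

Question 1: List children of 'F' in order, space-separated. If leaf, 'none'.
Node F's children (from adjacency): L

Answer: L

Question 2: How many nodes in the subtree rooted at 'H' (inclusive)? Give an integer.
Subtree rooted at H contains: A, H, J
Count = 3

Answer: 3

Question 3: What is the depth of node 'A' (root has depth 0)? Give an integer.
Answer: 3

Derivation:
Path from root to A: E -> D -> H -> A
Depth = number of edges = 3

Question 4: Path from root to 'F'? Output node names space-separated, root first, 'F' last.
Walk down from root: E -> F

Answer: E F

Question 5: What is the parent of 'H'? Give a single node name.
Answer: D

Derivation:
Scan adjacency: H appears as child of D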